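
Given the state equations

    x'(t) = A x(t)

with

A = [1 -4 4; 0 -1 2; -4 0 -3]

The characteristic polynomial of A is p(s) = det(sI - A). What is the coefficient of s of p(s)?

15

Expand det(sI - A) for the 3×3 matrix.
p(s) = s^3 + 3s^2 + 15s - 19.
(Check: constant term = det(-A) = (-1)^3 det A = -19; coefficient of s^2 = -tr A = 3.)
The coefficient of s is 15.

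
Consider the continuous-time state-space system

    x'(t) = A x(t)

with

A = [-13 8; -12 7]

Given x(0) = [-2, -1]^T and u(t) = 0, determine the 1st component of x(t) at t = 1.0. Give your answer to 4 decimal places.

det(sI - A) = s^2 - (tr A)s + det A, with tr A = (-13) + 7 = -6 and det A = (-13)·7 - 8·(-12) = -91 - (-96) = 5.
So p(s) = det(sI - A) = s^2 + 6s + 5.
Factor s^2 + 6s + 5: two numbers with sum -6 and product 5 are -1 and -5, so s^2 + 6s + 5 = (s + 1)(s + 5).
Hence p(s) = (s + 1) (s + 5), with roots -5, -1.
The eigenvalues -5, -1 are distinct and real, so A is diagonalisable and x(t) = e^{At} x(0) = V diag(e^{λ_i t}) V^{-1} x(0), where the columns of V are the eigenvectors.
λ = -5: A - (-5)I = [[-8, 8], [-12, 12]]. Row 1 gives (-8)·v1 + 8·v2 = 0, so take v_1 = [-1, -1]^T.
λ = -1: A - (-1)I = [[-12, 8], [-12, 8]]. Row 1 gives (-12)·v1 + 8·v2 = 0, so take v_2 = [-2, -3]^T.
V = [v_1 v_2] = [[-1, -2], [-1, -3]] has det V = 1, so V^{-1} = adj(V)/det V = [[-3, 2], [1, -1]].
Modal coordinates z(0) = V^{-1} x(0): (-3)·(-2) + 2·(-1) = 4; 1·(-2) + (-1)·(-1) = -1; so z(0) = [4, -1]^T.
x_1(t) = Σ_i (v_i)_1 · z_i(0) · e^{λ_i t} (row 1 of V times the modal terms).
x_1(1.0) = (-1)·4·e^{-5·1.0} + (-2)·(-1)·e^{-1·1.0} = (-4)·0.006738 + 2·0.367879 = 0.7088.

0.7088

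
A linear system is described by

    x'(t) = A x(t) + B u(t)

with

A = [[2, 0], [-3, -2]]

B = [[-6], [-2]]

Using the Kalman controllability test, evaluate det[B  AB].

AB = [[-12], [22]]
Controllability matrix C = [B  AB] = [[-6, -12], [-2, 22]]
det(C) = (-6)·22 - (-12)·(-2) = -132 - 24 = -156
Since det(C) ≠ 0, rank(C) = 2 and the system is completely controllable.

-156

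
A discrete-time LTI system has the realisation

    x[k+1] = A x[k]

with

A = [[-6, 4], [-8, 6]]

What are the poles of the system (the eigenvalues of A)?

-2, 2

det(zI - A) = z^2 - (tr A)z + det A, with tr A = (-6) + 6 = 0 and det A = (-6)·6 - 4·(-8) = -36 - (-32) = -4.
So p(z) = det(zI - A) = z^2 - 4.
Factor z^2 - 4: two numbers with sum 0 and product -4 are 2 and -2, so z^2 - 4 = (z - 2)(z + 2).
Hence p(z) = (z - 2) (z + 2), with roots -2, 2.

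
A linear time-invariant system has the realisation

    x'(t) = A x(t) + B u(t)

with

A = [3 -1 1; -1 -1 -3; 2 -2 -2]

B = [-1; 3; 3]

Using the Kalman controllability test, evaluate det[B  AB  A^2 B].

-300

AB = [[-3], [-11], [-14]]
A^2B = [[-12], [56], [44]]
Controllability matrix C = [B  AB  A^2B] = [[-1, -3, -12], [3, -11, 56], [3, -14, 44]]
Expanding along the first row, det(C) = (-1)·((-11)·44 - 56·(-14)) - (-3)·(3·44 - 56·3) + (-12)·(3·(-14) - (-11)·3) = (-1)·300 - (-3)·(-36) + (-12)·(-9) = -300
Since det(C) ≠ 0, rank(C) = 3 and the system is completely controllable.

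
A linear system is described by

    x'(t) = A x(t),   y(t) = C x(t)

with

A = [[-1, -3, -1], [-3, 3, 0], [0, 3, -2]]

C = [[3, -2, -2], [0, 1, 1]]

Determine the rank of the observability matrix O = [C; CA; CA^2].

CA = [[3, -21, 1], [-3, 6, -2]]
CA^2 = [[60, -69, -5], [-15, 21, 7]]
Observability matrix O = [C; CA; CA^2] = [[3, -2, -2], [0, 1, 1], [3, -21, 1], [-3, 6, -2], [60, -69, -5], [-15, 21, 7]]
Take the 3×3 submatrix of O formed by rows 1, 2, 3: [[3, -2, -2], [0, 1, 1], [3, -21, 1]]. Its determinant is 3·(1·1 - 1·(-21)) - (-2)·(0·1 - 1·3) + (-2)·(0·(-21) - 1·3) = 3·22 - (-2)·(-3) + (-2)·(-3) = 66 ≠ 0.
So rank(O) ≥ 3; since O has 3 columns, rank(O) = 3.
rank(O) = 3 = n, so the pair (A, C) is completely observable.

3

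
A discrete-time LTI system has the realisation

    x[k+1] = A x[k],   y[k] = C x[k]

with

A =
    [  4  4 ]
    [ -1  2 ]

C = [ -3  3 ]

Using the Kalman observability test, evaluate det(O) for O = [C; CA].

CA = [[-15, -6]]
Observability matrix O = [C; CA] = [[-3, 3], [-15, -6]]
det(O) = (-3)·(-6) - 3·(-15) = 18 - (-45) = 63
Since det(O) ≠ 0, rank(O) = 2 and the system is completely observable.

63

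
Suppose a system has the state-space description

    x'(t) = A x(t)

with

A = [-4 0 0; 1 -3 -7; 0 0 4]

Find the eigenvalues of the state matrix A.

-4, -3, 4

det(sI - A) = s^3 - (tr A)s^2 + (M11 + M22 + M33)s - det A, where Mii is the 2×2 principal minor of A obtained by deleting row i and column i.
tr A = (-4) + (-3) + 4 = -3; M11 = (-3)·4 - (-7)·0 = -12 - 0 = -12; M22 = (-4)·4 - 0·0 = -16 - 0 = -16; M33 = (-4)·(-3) - 0·1 = 12 - 0 = 12; sum of minors = -16.
det A = (-4)·((-3)·4 - (-7)·0) - 0·(1·4 - (-7)·0) + 0·(1·0 - (-3)·0) = (-4)·(-12) - 0·4 + 0·0 = 48.
So p(s) = det(sI - A) = s^3 + 3s^2 - 16s - 48.
Rational-root test: any integer root divides -48. Testing small divisors, s = -3 works: p(-3) = -27 + 27 + 48 + (-48) = 0, so (s + 3) is a factor.
Dividing, p(s) = (s + 3)(s^2 - 16).
Factor s^2 - 16: two numbers with sum 0 and product -16 are 4 and -4, so s^2 - 16 = (s - 4)(s + 4).
Hence p(s) = (s - 4) (s + 3) (s + 4), with roots -4, -3, 4.
At least one eigenvalue has non-negative real part, so the system is not asymptotically stable.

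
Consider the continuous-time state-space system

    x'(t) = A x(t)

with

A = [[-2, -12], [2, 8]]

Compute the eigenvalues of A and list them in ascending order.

det(sI - A) = s^2 - (tr A)s + det A, with tr A = (-2) + 8 = 6 and det A = (-2)·8 - (-12)·2 = -16 - (-24) = 8.
So p(s) = det(sI - A) = s^2 - 6s + 8.
Factor s^2 - 6s + 8: two numbers with sum 6 and product 8 are 4 and 2, so s^2 - 6s + 8 = (s - 4)(s - 2).
Hence p(s) = (s - 4) (s - 2), with roots 2, 4.
At least one eigenvalue has non-negative real part, so the system is not asymptotically stable.

2, 4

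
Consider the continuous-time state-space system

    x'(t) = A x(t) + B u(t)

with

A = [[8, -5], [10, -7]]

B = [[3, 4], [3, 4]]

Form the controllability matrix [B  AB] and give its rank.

1

AB = [[9, 12], [9, 12]]
Controllability matrix C = [B  AB] = [[3, 4, 9, 12], [3, 4, 9, 12]]
Every column of C is a scalar multiple of column 1 = [3, 3] (multipliers 1, 4/3, 3, 4), so the columns span a one-dimensional space.
C ≠ 0, hence rank(C) = 1.
rank(C) = 1 < n = 2, so the pair (A, B) is not completely controllable.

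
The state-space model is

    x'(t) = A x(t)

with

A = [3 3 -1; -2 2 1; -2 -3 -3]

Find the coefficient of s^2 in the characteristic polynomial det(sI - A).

Expand det(sI - A) for the 3×3 matrix.
p(s) = s^3 - 2s^2 - 2s + 43.
(Check: constant term = det(-A) = (-1)^3 det A = 43; coefficient of s^2 = -tr A = -2.)
The coefficient of s^2 is -2.

-2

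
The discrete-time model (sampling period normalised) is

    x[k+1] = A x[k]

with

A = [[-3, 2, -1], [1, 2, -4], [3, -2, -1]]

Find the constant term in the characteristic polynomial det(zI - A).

-16

Expand det(zI - A) for the 3×3 matrix.
p(z) = z^3 + 2z^2 - 12z - 16.
(Check: constant term = det(-A) = (-1)^3 det A = -16; coefficient of z^2 = -tr A = 2.)
The constant term is -16.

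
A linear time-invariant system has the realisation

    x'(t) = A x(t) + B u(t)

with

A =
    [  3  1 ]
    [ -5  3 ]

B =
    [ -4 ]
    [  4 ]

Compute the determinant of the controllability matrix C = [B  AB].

-96

AB = [[-8], [32]]
Controllability matrix C = [B  AB] = [[-4, -8], [4, 32]]
det(C) = (-4)·32 - (-8)·4 = -128 - (-32) = -96
Since det(C) ≠ 0, rank(C) = 2 and the system is completely controllable.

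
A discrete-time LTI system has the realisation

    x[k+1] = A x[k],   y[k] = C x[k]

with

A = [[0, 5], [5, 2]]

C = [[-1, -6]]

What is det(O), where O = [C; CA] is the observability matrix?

CA = [[-30, -17]]
Observability matrix O = [C; CA] = [[-1, -6], [-30, -17]]
det(O) = (-1)·(-17) - (-6)·(-30) = 17 - 180 = -163
Since det(O) ≠ 0, rank(O) = 2 and the system is completely observable.

-163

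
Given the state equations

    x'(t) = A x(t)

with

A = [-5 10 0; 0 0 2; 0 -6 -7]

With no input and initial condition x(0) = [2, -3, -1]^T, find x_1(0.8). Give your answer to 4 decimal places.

det(sI - A) = s^3 - (tr A)s^2 + (M11 + M22 + M33)s - det A, where Mii is the 2×2 principal minor of A obtained by deleting row i and column i.
tr A = (-5) + 0 + (-7) = -12; M11 = 0·(-7) - 2·(-6) = 0 - (-12) = 12; M22 = (-5)·(-7) - 0·0 = 35 - 0 = 35; M33 = (-5)·0 - 10·0 = 0 - 0 = 0; sum of minors = 47.
det A = (-5)·(0·(-7) - 2·(-6)) - 10·(0·(-7) - 2·0) + 0·(0·(-6) - 0·0) = (-5)·12 - 10·0 + 0·0 = -60.
So p(s) = det(sI - A) = s^3 + 12s^2 + 47s + 60.
Rational-root test: any integer root divides 60. Testing small divisors, s = -3 works: p(-3) = -27 + 108 + (-141) + 60 = 0, so (s + 3) is a factor.
Dividing, p(s) = (s + 3)(s^2 + 9s + 20).
Factor s^2 + 9s + 20: two numbers with sum -9 and product 20 are -4 and -5, so s^2 + 9s + 20 = (s + 4)(s + 5).
Hence p(s) = (s + 3) (s + 4) (s + 5), with roots -5, -4, -3.
The eigenvalues -5, -4, -3 are distinct and real, so A is diagonalisable and x(t) = e^{At} x(0) = V diag(e^{λ_i t}) V^{-1} x(0), where the columns of V are the eigenvectors.
λ = -5: A - (-5)I = [[0, 10, 0], [0, 5, 2], [0, -6, -2]]. v must be orthogonal to every row; (row 1) × (row 2) = [20, 0, 0], so take v_1 = [1, 0, 0]^T.
λ = -4: A - (-4)I = [[-1, 10, 0], [0, 4, 2], [0, -6, -3]]. v must be orthogonal to every row; (row 1) × (row 2) = [20, 2, -4], so take v_2 = [10, 1, -2]^T.
λ = -3: A - (-3)I = [[-2, 10, 0], [0, 3, 2], [0, -6, -4]]. v must be orthogonal to every row; (row 1) × (row 2) = [20, 4, -6], so take v_3 = [-10, -2, 3]^T.
V = [v_1 v_2 v_3] = [[1, 10, -10], [0, 1, -2], [0, -2, 3]] has det V = -1, so V^{-1} = adj(V)/det V = [[1, 10, 10], [0, -3, -2], [0, -2, -1]].
Modal coordinates z(0) = V^{-1} x(0): 1·2 + 10·(-3) + 10·(-1) = -38; 0·2 + (-3)·(-3) + (-2)·(-1) = 11; 0·2 + (-2)·(-3) + (-1)·(-1) = 7; so z(0) = [-38, 11, 7]^T.
x_1(t) = Σ_i (v_i)_1 · z_i(0) · e^{λ_i t} (row 1 of V times the modal terms).
x_1(0.8) = 1·(-38)·e^{-5·0.8} + 10·11·e^{-4·0.8} + (-10)·7·e^{-3·0.8} = (-38)·0.018316 + 110·0.040762 + (-70)·0.090718 = -2.5624.

-2.5624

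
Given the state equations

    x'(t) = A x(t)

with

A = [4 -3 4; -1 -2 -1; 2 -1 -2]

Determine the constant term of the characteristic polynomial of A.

Expand det(sI - A) for the 3×3 matrix.
p(s) = s^3 - 24s - 44.
(Check: constant term = det(-A) = (-1)^3 det A = -44; coefficient of s^2 = -tr A = 0.)
The constant term is -44.

-44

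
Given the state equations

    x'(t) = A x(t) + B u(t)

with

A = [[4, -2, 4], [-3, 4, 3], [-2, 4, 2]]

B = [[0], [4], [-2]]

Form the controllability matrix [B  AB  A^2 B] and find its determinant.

7664

AB = [[-16], [10], [12]]
A^2B = [[-36], [124], [96]]
Controllability matrix C = [B  AB  A^2B] = [[0, -16, -36], [4, 10, 124], [-2, 12, 96]]
Expanding along the first row, det(C) = 0·(10·96 - 124·12) - (-16)·(4·96 - 124·(-2)) + (-36)·(4·12 - 10·(-2)) = 0·(-528) - (-16)·632 + (-36)·68 = 7664
Since det(C) ≠ 0, rank(C) = 3 and the system is completely controllable.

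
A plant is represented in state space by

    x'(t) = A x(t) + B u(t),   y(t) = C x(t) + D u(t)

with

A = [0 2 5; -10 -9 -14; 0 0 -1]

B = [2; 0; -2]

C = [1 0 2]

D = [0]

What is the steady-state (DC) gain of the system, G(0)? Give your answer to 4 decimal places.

G(0) = C(-A)^{-1}B + D = -C A^{-1} B + D.
det A = -20, so A^{-1} = (1/-20)·adj(A) = [[-9/20, -1/10, -17/20], [1/2, 0, 5/2], [0, 0, -1]]
A^{-1} B = [4/5, -4, 2]^T
C A^{-1} B = 24/5
G(0) = D - C A^{-1} B = 0 - (24/5) = -24/5 ≈ -4.8000

-4.8000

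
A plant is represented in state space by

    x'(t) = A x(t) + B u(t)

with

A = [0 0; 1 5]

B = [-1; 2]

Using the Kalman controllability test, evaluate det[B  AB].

AB = [[0], [9]]
Controllability matrix C = [B  AB] = [[-1, 0], [2, 9]]
det(C) = (-1)·9 - 0·2 = -9 - 0 = -9
Since det(C) ≠ 0, rank(C) = 2 and the system is completely controllable.

-9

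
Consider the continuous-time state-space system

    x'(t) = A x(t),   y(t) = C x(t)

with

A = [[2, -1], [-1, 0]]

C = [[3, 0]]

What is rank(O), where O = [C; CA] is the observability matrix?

2

CA = [[6, -3]]
Observability matrix O = [C; CA] = [[3, 0], [6, -3]]
det(O) = 3·(-3) - 0·6 = -9 - 0 = -9 ≠ 0, so rank(O) = 2.
rank(O) = 2 = n, so the pair (A, C) is completely observable.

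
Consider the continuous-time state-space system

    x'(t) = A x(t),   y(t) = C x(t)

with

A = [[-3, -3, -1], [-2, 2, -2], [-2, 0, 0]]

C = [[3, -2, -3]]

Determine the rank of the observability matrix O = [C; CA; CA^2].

CA = [[1, -13, 1]]
CA^2 = [[21, -29, 25]]
Observability matrix O = [C; CA; CA^2] = [[3, -2, -3], [1, -13, 1], [21, -29, 25]]
det(O) = 3·((-13)·25 - 1·(-29)) - (-2)·(1·25 - 1·21) + (-3)·(1·(-29) - (-13)·21) = 3·(-296) - (-2)·4 + (-3)·244 = -1612 ≠ 0, so rank(O) = 3.
rank(O) = 3 = n, so the pair (A, C) is completely observable.

3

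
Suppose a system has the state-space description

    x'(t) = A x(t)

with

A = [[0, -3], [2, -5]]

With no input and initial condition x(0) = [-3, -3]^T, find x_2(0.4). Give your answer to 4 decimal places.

det(sI - A) = s^2 - (tr A)s + det A, with tr A = 0 + (-5) = -5 and det A = 0·(-5) - (-3)·2 = 0 - (-6) = 6.
So p(s) = det(sI - A) = s^2 + 5s + 6.
Factor s^2 + 5s + 6: two numbers with sum -5 and product 6 are -2 and -3, so s^2 + 5s + 6 = (s + 2)(s + 3).
Hence p(s) = (s + 2) (s + 3), with roots -3, -2.
The eigenvalues -3, -2 are distinct and real, so A is diagonalisable and x(t) = e^{At} x(0) = V diag(e^{λ_i t}) V^{-1} x(0), where the columns of V are the eigenvectors.
λ = -3: A - (-3)I = [[3, -3], [2, -2]]. Row 1 gives 3·v1 + (-3)·v2 = 0, so take v_1 = [1, 1]^T.
λ = -2: A - (-2)I = [[2, -3], [2, -3]]. Row 1 gives 2·v1 + (-3)·v2 = 0, so take v_2 = [3, 2]^T.
V = [v_1 v_2] = [[1, 3], [1, 2]] has det V = -1, so V^{-1} = adj(V)/det V = [[-2, 3], [1, -1]].
Modal coordinates z(0) = V^{-1} x(0): (-2)·(-3) + 3·(-3) = -3; 1·(-3) + (-1)·(-3) = 0; so z(0) = [-3, 0]^T.
x_2(t) = Σ_i (v_i)_2 · z_i(0) · e^{λ_i t} (row 2 of V times the modal terms).
x_2(0.4) = 1·(-3)·e^{-3·0.4} + 2·0·e^{-2·0.4} = (-3)·0.301194 + 0·0.449329 = -0.9036.

-0.9036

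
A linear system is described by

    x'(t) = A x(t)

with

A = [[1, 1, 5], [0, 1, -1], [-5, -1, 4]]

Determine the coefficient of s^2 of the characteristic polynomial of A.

Expand det(sI - A) for the 3×3 matrix.
p(s) = s^3 - 6s^2 + 33s - 33.
(Check: constant term = det(-A) = (-1)^3 det A = -33; coefficient of s^2 = -tr A = -6.)
The coefficient of s^2 is -6.

-6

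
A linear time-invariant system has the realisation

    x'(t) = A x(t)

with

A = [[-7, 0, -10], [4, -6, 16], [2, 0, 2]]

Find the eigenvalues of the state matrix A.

det(sI - A) = s^3 - (tr A)s^2 + (M11 + M22 + M33)s - det A, where Mii is the 2×2 principal minor of A obtained by deleting row i and column i.
tr A = (-7) + (-6) + 2 = -11; M11 = (-6)·2 - 16·0 = -12 - 0 = -12; M22 = (-7)·2 - (-10)·2 = -14 - (-20) = 6; M33 = (-7)·(-6) - 0·4 = 42 - 0 = 42; sum of minors = 36.
det A = (-7)·((-6)·2 - 16·0) - 0·(4·2 - 16·2) + (-10)·(4·0 - (-6)·2) = (-7)·(-12) - 0·(-24) + (-10)·12 = -36.
So p(s) = det(sI - A) = s^3 + 11s^2 + 36s + 36.
Rational-root test: any integer root divides 36. Testing small divisors, s = -2 works: p(-2) = -8 + 44 + (-72) + 36 = 0, so (s + 2) is a factor.
Dividing, p(s) = (s + 2)(s^2 + 9s + 18).
Factor s^2 + 9s + 18: two numbers with sum -9 and product 18 are -3 and -6, so s^2 + 9s + 18 = (s + 3)(s + 6).
Hence p(s) = (s + 2) (s + 3) (s + 6), with roots -6, -3, -2.
All eigenvalues have negative real part, so the system is asymptotically stable.

-6, -3, -2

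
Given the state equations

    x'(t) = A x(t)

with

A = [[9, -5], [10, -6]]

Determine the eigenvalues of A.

det(sI - A) = s^2 - (tr A)s + det A, with tr A = 9 + (-6) = 3 and det A = 9·(-6) - (-5)·10 = -54 - (-50) = -4.
So p(s) = det(sI - A) = s^2 - 3s - 4.
Factor s^2 - 3s - 4: two numbers with sum 3 and product -4 are 4 and -1, so s^2 - 3s - 4 = (s - 4)(s + 1).
Hence p(s) = (s - 4) (s + 1), with roots -1, 4.
At least one eigenvalue has non-negative real part, so the system is not asymptotically stable.

-1, 4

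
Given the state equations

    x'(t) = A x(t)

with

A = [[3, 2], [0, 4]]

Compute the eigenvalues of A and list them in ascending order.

det(sI - A) = s^2 - (tr A)s + det A, with tr A = 3 + 4 = 7 and det A = 3·4 - 2·0 = 12 - 0 = 12.
So p(s) = det(sI - A) = s^2 - 7s + 12.
Factor s^2 - 7s + 12: two numbers with sum 7 and product 12 are 4 and 3, so s^2 - 7s + 12 = (s - 4)(s - 3).
Hence p(s) = (s - 4) (s - 3), with roots 3, 4.
At least one eigenvalue has non-negative real part, so the system is not asymptotically stable.

3, 4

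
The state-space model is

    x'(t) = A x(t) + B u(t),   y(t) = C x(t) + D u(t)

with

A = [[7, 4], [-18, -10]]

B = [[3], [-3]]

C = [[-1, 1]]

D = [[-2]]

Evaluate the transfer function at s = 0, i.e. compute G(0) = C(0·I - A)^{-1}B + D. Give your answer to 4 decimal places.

G(0) = C(-A)^{-1}B + D = -C A^{-1} B + D.
det A = 2, so A^{-1} = (1/2)·adj(A) = [[-5, -2], [9, 7/2]]
A^{-1} B = [-9, 33/2]^T
C A^{-1} B = 51/2
G(0) = D - C A^{-1} B = -2 - (51/2) = -55/2 ≈ -27.5000

-27.5000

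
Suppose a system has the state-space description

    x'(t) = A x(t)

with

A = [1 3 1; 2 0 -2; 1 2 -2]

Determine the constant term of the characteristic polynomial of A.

Expand det(sI - A) for the 3×3 matrix.
p(s) = s^3 + s^2 - 5s - 14.
(Check: constant term = det(-A) = (-1)^3 det A = -14; coefficient of s^2 = -tr A = 1.)
The constant term is -14.

-14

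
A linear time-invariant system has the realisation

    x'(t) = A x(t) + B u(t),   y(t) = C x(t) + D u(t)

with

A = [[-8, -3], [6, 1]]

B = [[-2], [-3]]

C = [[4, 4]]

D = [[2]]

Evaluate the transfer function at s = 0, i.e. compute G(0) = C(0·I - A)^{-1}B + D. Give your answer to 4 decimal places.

-8.0000

G(0) = C(-A)^{-1}B + D = -C A^{-1} B + D.
det A = 10, so A^{-1} = (1/10)·adj(A) = [[1/10, 3/10], [-3/5, -4/5]]
A^{-1} B = [-11/10, 18/5]^T
C A^{-1} B = 10
G(0) = D - C A^{-1} B = 2 - (10) = -8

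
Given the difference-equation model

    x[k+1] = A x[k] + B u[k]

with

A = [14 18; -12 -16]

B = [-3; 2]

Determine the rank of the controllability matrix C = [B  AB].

1

AB = [[-6], [4]]
Controllability matrix C = [B  AB] = [[-3, -6], [2, 4]]
Every column of C is a scalar multiple of column 1 = [-3, 2] (multipliers 1, 2), so the columns span a one-dimensional space.
C ≠ 0, hence rank(C) = 1.
rank(C) = 1 < n = 2, so the pair (A, B) is not completely controllable.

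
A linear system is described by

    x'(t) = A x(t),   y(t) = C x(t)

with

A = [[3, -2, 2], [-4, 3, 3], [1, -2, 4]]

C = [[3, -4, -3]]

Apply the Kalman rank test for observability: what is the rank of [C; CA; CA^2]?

CA = [[22, -12, -18]]
CA^2 = [[96, -44, -64]]
Observability matrix O = [C; CA; CA^2] = [[3, -4, -3], [22, -12, -18], [96, -44, -64]]
det(O) = 3·((-12)·(-64) - (-18)·(-44)) - (-4)·(22·(-64) - (-18)·96) + (-3)·(22·(-44) - (-12)·96) = 3·(-24) - (-4)·320 + (-3)·184 = 656 ≠ 0, so rank(O) = 3.
rank(O) = 3 = n, so the pair (A, C) is completely observable.

3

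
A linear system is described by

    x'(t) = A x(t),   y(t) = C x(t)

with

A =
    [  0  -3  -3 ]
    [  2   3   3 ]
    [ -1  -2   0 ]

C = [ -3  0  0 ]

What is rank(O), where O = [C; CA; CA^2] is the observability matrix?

3

CA = [[0, 9, 9]]
CA^2 = [[9, 9, 27]]
Observability matrix O = [C; CA; CA^2] = [[-3, 0, 0], [0, 9, 9], [9, 9, 27]]
det(O) = (-3)·(9·27 - 9·9) - 0·(0·27 - 9·9) + 0·(0·9 - 9·9) = (-3)·162 - 0·(-81) + 0·(-81) = -486 ≠ 0, so rank(O) = 3.
rank(O) = 3 = n, so the pair (A, C) is completely observable.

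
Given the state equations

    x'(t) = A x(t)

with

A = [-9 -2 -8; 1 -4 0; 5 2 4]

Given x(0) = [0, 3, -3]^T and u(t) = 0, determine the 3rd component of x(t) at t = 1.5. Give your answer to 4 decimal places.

-0.7036

det(sI - A) = s^3 - (tr A)s^2 + (M11 + M22 + M33)s - det A, where Mii is the 2×2 principal minor of A obtained by deleting row i and column i.
tr A = (-9) + (-4) + 4 = -9; M11 = (-4)·4 - 0·2 = -16 - 0 = -16; M22 = (-9)·4 - (-8)·5 = -36 - (-40) = 4; M33 = (-9)·(-4) - (-2)·1 = 36 - (-2) = 38; sum of minors = 26.
det A = (-9)·((-4)·4 - 0·2) - (-2)·(1·4 - 0·5) + (-8)·(1·2 - (-4)·5) = (-9)·(-16) - (-2)·4 + (-8)·22 = -24.
So p(s) = det(sI - A) = s^3 + 9s^2 + 26s + 24.
Rational-root test: any integer root divides 24. Testing small divisors, s = -2 works: p(-2) = -8 + 36 + (-52) + 24 = 0, so (s + 2) is a factor.
Dividing, p(s) = (s + 2)(s^2 + 7s + 12).
Factor s^2 + 7s + 12: two numbers with sum -7 and product 12 are -3 and -4, so s^2 + 7s + 12 = (s + 3)(s + 4).
Hence p(s) = (s + 2) (s + 3) (s + 4), with roots -4, -3, -2.
The eigenvalues -4, -3, -2 are distinct and real, so A is diagonalisable and x(t) = e^{At} x(0) = V diag(e^{λ_i t}) V^{-1} x(0), where the columns of V are the eigenvectors.
λ = -4: A - (-4)I = [[-5, -2, -8], [1, 0, 0], [5, 2, 8]]. v must be orthogonal to every row; (row 1) × (row 2) = [0, -8, 2], so take v_1 = [0, -4, 1]^T.
λ = -3: A - (-3)I = [[-6, -2, -8], [1, -1, 0], [5, 2, 7]]. v must be orthogonal to every row; (row 1) × (row 2) = [-8, -8, 8], so take v_2 = [1, 1, -1]^T.
λ = -2: A - (-2)I = [[-7, -2, -8], [1, -2, 0], [5, 2, 6]]. v must be orthogonal to every row; (row 1) × (row 2) = [-16, -8, 16], so take v_3 = [-2, -1, 2]^T.
V = [v_1 v_2 v_3] = [[0, 1, -2], [-4, 1, -1], [1, -1, 2]] has det V = 1, so V^{-1} = adj(V)/det V = [[1, 0, 1], [7, 2, 8], [3, 1, 4]].
Modal coordinates z(0) = V^{-1} x(0): 1·0 + 0·3 + 1·(-3) = -3; 7·0 + 2·3 + 8·(-3) = -18; 3·0 + 1·3 + 4·(-3) = -9; so z(0) = [-3, -18, -9]^T.
x_3(t) = Σ_i (v_i)_3 · z_i(0) · e^{λ_i t} (row 3 of V times the modal terms).
x_3(1.5) = 1·(-3)·e^{-4·1.5} + (-1)·(-18)·e^{-3·1.5} + 2·(-9)·e^{-2·1.5} = (-3)·0.002479 + 18·0.011109 + (-18)·0.049787 = -0.7036.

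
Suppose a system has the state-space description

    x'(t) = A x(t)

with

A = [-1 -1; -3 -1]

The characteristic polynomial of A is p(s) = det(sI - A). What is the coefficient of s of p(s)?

For a 2×2 matrix, det(sI - A) = s^2 - (tr A)s + det A.
tr A = -2, det A = -2.
So p(s) = s^2 + 2s - 2.
The coefficient of s is 2.

2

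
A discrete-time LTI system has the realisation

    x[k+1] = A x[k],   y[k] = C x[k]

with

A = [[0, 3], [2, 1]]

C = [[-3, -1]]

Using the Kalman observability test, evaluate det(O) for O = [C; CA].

28

CA = [[-2, -10]]
Observability matrix O = [C; CA] = [[-3, -1], [-2, -10]]
det(O) = (-3)·(-10) - (-1)·(-2) = 30 - 2 = 28
Since det(O) ≠ 0, rank(O) = 2 and the system is completely observable.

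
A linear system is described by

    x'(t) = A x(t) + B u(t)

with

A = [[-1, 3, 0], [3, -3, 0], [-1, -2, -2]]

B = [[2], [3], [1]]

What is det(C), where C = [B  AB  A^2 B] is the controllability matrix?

AB = [[7], [-3], [-10]]
A^2B = [[-16], [30], [19]]
Controllability matrix C = [B  AB  A^2B] = [[2, 7, -16], [3, -3, 30], [1, -10, 19]]
Expanding along the first row, det(C) = 2·((-3)·19 - 30·(-10)) - 7·(3·19 - 30·1) + (-16)·(3·(-10) - (-3)·1) = 2·243 - 7·27 + (-16)·(-27) = 729
Since det(C) ≠ 0, rank(C) = 3 and the system is completely controllable.

729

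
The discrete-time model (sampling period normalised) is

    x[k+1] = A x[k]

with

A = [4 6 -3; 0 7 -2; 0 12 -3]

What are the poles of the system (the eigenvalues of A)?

1, 3, 4

det(zI - A) = z^3 - (tr A)z^2 + (M11 + M22 + M33)z - det A, where Mii is the 2×2 principal minor of A obtained by deleting row i and column i.
tr A = 4 + 7 + (-3) = 8; M11 = 7·(-3) - (-2)·12 = -21 - (-24) = 3; M22 = 4·(-3) - (-3)·0 = -12 - 0 = -12; M33 = 4·7 - 6·0 = 28 - 0 = 28; sum of minors = 19.
det A = 4·(7·(-3) - (-2)·12) - 6·(0·(-3) - (-2)·0) + (-3)·(0·12 - 7·0) = 4·3 - 6·0 + (-3)·0 = 12.
So p(z) = det(zI - A) = z^3 - 8z^2 + 19z - 12.
Rational-root test: any integer root divides -12. Testing small divisors, z = 1 works: p(1) = 1 + (-8) + 19 + (-12) = 0, so (z - 1) is a factor.
Dividing, p(z) = (z - 1)(z^2 - 7z + 12).
Factor z^2 - 7z + 12: two numbers with sum 7 and product 12 are 4 and 3, so z^2 - 7z + 12 = (z - 4)(z - 3).
Hence p(z) = (z - 4) (z - 3) (z - 1), with roots 1, 3, 4.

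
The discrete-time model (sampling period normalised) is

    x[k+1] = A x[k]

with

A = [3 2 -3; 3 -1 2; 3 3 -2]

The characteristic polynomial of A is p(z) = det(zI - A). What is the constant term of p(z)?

24

Expand det(zI - A) for the 3×3 matrix.
p(z) = z^3 - 10z + 24.
(Check: constant term = det(-A) = (-1)^3 det A = 24; coefficient of z^2 = -tr A = 0.)
The constant term is 24.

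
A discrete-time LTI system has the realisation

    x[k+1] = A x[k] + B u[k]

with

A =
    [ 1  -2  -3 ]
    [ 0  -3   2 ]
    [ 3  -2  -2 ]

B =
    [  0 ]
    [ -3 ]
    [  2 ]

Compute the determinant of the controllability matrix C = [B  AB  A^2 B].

1024

AB = [[0], [13], [2]]
A^2B = [[-32], [-35], [-30]]
Controllability matrix C = [B  AB  A^2B] = [[0, 0, -32], [-3, 13, -35], [2, 2, -30]]
Expanding along the first row, det(C) = 0·(13·(-30) - (-35)·2) - 0·((-3)·(-30) - (-35)·2) + (-32)·((-3)·2 - 13·2) = 0·(-320) - 0·160 + (-32)·(-32) = 1024
Since det(C) ≠ 0, rank(C) = 3 and the system is completely controllable.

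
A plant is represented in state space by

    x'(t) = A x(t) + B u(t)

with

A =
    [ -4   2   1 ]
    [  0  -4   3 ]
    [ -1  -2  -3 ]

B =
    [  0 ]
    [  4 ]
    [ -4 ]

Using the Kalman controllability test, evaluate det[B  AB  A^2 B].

3904

AB = [[4], [-28], [4]]
A^2B = [[-68], [124], [40]]
Controllability matrix C = [B  AB  A^2B] = [[0, 4, -68], [4, -28, 124], [-4, 4, 40]]
Expanding along the first row, det(C) = 0·((-28)·40 - 124·4) - 4·(4·40 - 124·(-4)) + (-68)·(4·4 - (-28)·(-4)) = 0·(-1616) - 4·656 + (-68)·(-96) = 3904
Since det(C) ≠ 0, rank(C) = 3 and the system is completely controllable.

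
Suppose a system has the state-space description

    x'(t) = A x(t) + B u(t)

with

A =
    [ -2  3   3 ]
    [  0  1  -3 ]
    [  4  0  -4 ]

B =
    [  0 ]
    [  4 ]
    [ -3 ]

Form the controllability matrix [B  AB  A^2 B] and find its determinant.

6642

AB = [[3], [13], [12]]
A^2B = [[69], [-23], [-36]]
Controllability matrix C = [B  AB  A^2B] = [[0, 3, 69], [4, 13, -23], [-3, 12, -36]]
Expanding along the first row, det(C) = 0·(13·(-36) - (-23)·12) - 3·(4·(-36) - (-23)·(-3)) + 69·(4·12 - 13·(-3)) = 0·(-192) - 3·(-213) + 69·87 = 6642
Since det(C) ≠ 0, rank(C) = 3 and the system is completely controllable.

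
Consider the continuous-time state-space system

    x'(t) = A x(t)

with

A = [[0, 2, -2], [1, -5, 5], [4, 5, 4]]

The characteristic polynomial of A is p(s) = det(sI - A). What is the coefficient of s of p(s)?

Expand det(sI - A) for the 3×3 matrix.
p(s) = s^3 + s^2 - 39s + 18.
(Check: constant term = det(-A) = (-1)^3 det A = 18; coefficient of s^2 = -tr A = 1.)
The coefficient of s is -39.

-39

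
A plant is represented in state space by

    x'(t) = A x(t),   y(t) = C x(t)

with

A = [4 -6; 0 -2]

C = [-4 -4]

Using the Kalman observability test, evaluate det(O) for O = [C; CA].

-192

CA = [[-16, 32]]
Observability matrix O = [C; CA] = [[-4, -4], [-16, 32]]
det(O) = (-4)·32 - (-4)·(-16) = -128 - 64 = -192
Since det(O) ≠ 0, rank(O) = 2 and the system is completely observable.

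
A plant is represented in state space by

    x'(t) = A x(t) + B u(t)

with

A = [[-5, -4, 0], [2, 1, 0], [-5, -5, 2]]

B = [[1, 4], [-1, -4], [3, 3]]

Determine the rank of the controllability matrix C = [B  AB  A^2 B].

2

AB = [[-1, -4], [1, 4], [6, 6]]
A^2B = [[1, 4], [-1, -4], [12, 12]]
Controllability matrix C = [B  AB  A^2B] = [[1, 4, -1, -4, 1, 4], [-1, -4, 1, 4, -1, -4], [3, 3, 6, 6, 12, 12]]
The rows r1, r2, r3 of C are linearly dependent: r1 + r2 = 0 (check each entry), so rank(C) ≤ 2.
The 2×2 minor from rows 1, 3, columns 1, 2 is 1·3 - 4·3 = 3 - 12 = -9 ≠ 0, so rank(C) = 2.
rank(C) = 2 < n = 3, so the pair (A, B) is not completely controllable.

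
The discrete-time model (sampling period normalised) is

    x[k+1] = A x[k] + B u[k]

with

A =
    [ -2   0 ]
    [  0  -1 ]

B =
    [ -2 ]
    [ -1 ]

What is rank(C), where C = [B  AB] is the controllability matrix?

AB = [[4], [1]]
Controllability matrix C = [B  AB] = [[-2, 4], [-1, 1]]
det(C) = (-2)·1 - 4·(-1) = -2 - (-4) = 2 ≠ 0, so rank(C) = 2.
rank(C) = 2 = n, so the pair (A, B) is completely controllable.

2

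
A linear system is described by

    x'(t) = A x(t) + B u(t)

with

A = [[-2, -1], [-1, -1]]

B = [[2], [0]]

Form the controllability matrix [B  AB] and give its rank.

2

AB = [[-4], [-2]]
Controllability matrix C = [B  AB] = [[2, -4], [0, -2]]
det(C) = 2·(-2) - (-4)·0 = -4 - 0 = -4 ≠ 0, so rank(C) = 2.
rank(C) = 2 = n, so the pair (A, B) is completely controllable.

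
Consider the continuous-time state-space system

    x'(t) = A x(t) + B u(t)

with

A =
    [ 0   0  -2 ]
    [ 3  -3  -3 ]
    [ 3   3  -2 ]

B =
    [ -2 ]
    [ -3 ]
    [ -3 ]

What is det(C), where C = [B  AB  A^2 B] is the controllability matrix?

378

AB = [[6], [12], [-9]]
A^2B = [[18], [9], [72]]
Controllability matrix C = [B  AB  A^2B] = [[-2, 6, 18], [-3, 12, 9], [-3, -9, 72]]
Expanding along the first row, det(C) = (-2)·(12·72 - 9·(-9)) - 6·((-3)·72 - 9·(-3)) + 18·((-3)·(-9) - 12·(-3)) = (-2)·945 - 6·(-189) + 18·63 = 378
Since det(C) ≠ 0, rank(C) = 3 and the system is completely controllable.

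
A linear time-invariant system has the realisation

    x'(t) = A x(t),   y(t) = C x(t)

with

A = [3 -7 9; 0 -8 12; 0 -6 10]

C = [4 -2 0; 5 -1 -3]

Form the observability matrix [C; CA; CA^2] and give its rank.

2

CA = [[12, -12, 12], [15, -9, 3]]
CA^2 = [[36, -60, 84], [45, -51, 57]]
Observability matrix O = [C; CA; CA^2] = [[4, -2, 0], [5, -1, -3], [12, -12, 12], [15, -9, 3], [36, -60, 84], [45, -51, 57]]
The columns c1, c2, c3 of O are linearly dependent: c1 + 2·c2 + c3 = 0 (check each entry), so rank(O) ≤ 2.
The 2×2 minor from rows 1, 2, columns 1, 2 is 4·(-1) - (-2)·5 = -4 - (-10) = 6 ≠ 0, so rank(O) = 2.
rank(O) = 2 < n = 3, so the pair (A, C) is not completely observable.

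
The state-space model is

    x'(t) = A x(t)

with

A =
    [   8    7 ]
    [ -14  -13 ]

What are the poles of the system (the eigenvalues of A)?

det(sI - A) = s^2 - (tr A)s + det A, with tr A = 8 + (-13) = -5 and det A = 8·(-13) - 7·(-14) = -104 - (-98) = -6.
So p(s) = det(sI - A) = s^2 + 5s - 6.
Factor s^2 + 5s - 6: two numbers with sum -5 and product -6 are 1 and -6, so s^2 + 5s - 6 = (s - 1)(s + 6).
Hence p(s) = (s - 1) (s + 6), with roots -6, 1.
At least one eigenvalue has non-negative real part, so the system is not asymptotically stable.

-6, 1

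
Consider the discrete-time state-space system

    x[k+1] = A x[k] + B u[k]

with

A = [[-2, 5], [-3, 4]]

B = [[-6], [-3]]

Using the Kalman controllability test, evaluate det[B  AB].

AB = [[-3], [6]]
Controllability matrix C = [B  AB] = [[-6, -3], [-3, 6]]
det(C) = (-6)·6 - (-3)·(-3) = -36 - 9 = -45
Since det(C) ≠ 0, rank(C) = 2 and the system is completely controllable.

-45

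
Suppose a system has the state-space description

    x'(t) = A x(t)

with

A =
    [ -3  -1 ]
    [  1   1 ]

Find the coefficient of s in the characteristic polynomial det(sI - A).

2

For a 2×2 matrix, det(sI - A) = s^2 - (tr A)s + det A.
tr A = -2, det A = -2.
So p(s) = s^2 + 2s - 2.
The coefficient of s is 2.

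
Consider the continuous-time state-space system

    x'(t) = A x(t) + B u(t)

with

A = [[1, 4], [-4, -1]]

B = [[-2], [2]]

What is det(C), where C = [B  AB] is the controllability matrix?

AB = [[6], [6]]
Controllability matrix C = [B  AB] = [[-2, 6], [2, 6]]
det(C) = (-2)·6 - 6·2 = -12 - 12 = -24
Since det(C) ≠ 0, rank(C) = 2 and the system is completely controllable.

-24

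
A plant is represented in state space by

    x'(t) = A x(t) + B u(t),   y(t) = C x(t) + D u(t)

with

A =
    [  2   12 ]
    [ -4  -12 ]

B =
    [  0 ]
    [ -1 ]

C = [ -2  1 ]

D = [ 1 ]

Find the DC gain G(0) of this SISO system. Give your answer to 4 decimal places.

2.0833

G(0) = C(-A)^{-1}B + D = -C A^{-1} B + D.
det A = 24, so A^{-1} = (1/24)·adj(A) = [[-1/2, -1/2], [1/6, 1/12]]
A^{-1} B = [1/2, -1/12]^T
C A^{-1} B = -13/12
G(0) = D - C A^{-1} B = 1 - (-13/12) = 25/12 ≈ 2.0833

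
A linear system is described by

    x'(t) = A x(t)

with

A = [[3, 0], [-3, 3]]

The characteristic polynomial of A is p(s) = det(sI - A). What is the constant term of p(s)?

9

For a 2×2 matrix, det(sI - A) = s^2 - (tr A)s + det A.
tr A = 6, det A = 9.
So p(s) = s^2 - 6s + 9.
The constant term is 9.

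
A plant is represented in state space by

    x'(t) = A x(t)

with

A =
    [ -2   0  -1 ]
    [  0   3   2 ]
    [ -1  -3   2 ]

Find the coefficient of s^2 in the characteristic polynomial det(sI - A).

-3

Expand det(sI - A) for the 3×3 matrix.
p(s) = s^3 - 3s^2 + s + 27.
(Check: constant term = det(-A) = (-1)^3 det A = 27; coefficient of s^2 = -tr A = -3.)
The coefficient of s^2 is -3.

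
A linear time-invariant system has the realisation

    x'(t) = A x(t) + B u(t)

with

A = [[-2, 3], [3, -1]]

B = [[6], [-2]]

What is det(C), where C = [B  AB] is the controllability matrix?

AB = [[-18], [20]]
Controllability matrix C = [B  AB] = [[6, -18], [-2, 20]]
det(C) = 6·20 - (-18)·(-2) = 120 - 36 = 84
Since det(C) ≠ 0, rank(C) = 2 and the system is completely controllable.

84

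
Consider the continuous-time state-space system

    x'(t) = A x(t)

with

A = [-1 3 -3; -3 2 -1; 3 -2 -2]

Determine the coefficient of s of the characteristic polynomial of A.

Expand det(sI - A) for the 3×3 matrix.
p(s) = s^3 + s^2 + 12s + 21.
(Check: constant term = det(-A) = (-1)^3 det A = 21; coefficient of s^2 = -tr A = 1.)
The coefficient of s is 12.

12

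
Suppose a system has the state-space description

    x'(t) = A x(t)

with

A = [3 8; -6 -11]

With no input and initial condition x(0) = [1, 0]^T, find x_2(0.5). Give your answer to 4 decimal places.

-0.4231

det(sI - A) = s^2 - (tr A)s + det A, with tr A = 3 + (-11) = -8 and det A = 3·(-11) - 8·(-6) = -33 - (-48) = 15.
So p(s) = det(sI - A) = s^2 + 8s + 15.
Factor s^2 + 8s + 15: two numbers with sum -8 and product 15 are -3 and -5, so s^2 + 8s + 15 = (s + 3)(s + 5).
Hence p(s) = (s + 3) (s + 5), with roots -5, -3.
The eigenvalues -5, -3 are distinct and real, so A is diagonalisable and x(t) = e^{At} x(0) = V diag(e^{λ_i t}) V^{-1} x(0), where the columns of V are the eigenvectors.
λ = -5: A - (-5)I = [[8, 8], [-6, -6]]. Row 1 gives 8·v1 + 8·v2 = 0, so take v_1 = [1, -1]^T.
λ = -3: A - (-3)I = [[6, 8], [-6, -8]]. Row 1 gives 6·v1 + 8·v2 = 0, so take v_2 = [-4, 3]^T.
V = [v_1 v_2] = [[1, -4], [-1, 3]] has det V = -1, so V^{-1} = adj(V)/det V = [[-3, -4], [-1, -1]].
Modal coordinates z(0) = V^{-1} x(0): (-3)·1 + (-4)·0 = -3; (-1)·1 + (-1)·0 = -1; so z(0) = [-3, -1]^T.
x_2(t) = Σ_i (v_i)_2 · z_i(0) · e^{λ_i t} (row 2 of V times the modal terms).
x_2(0.5) = (-1)·(-3)·e^{-5·0.5} + 3·(-1)·e^{-3·0.5} = 3·0.082085 + (-3)·0.223130 = -0.4231.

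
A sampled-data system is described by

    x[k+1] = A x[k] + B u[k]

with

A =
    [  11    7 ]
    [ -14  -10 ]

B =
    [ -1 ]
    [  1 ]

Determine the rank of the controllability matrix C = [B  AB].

AB = [[-4], [4]]
Controllability matrix C = [B  AB] = [[-1, -4], [1, 4]]
Every column of C is a scalar multiple of column 1 = [-1, 1] (multipliers 1, 4), so the columns span a one-dimensional space.
C ≠ 0, hence rank(C) = 1.
rank(C) = 1 < n = 2, so the pair (A, B) is not completely controllable.

1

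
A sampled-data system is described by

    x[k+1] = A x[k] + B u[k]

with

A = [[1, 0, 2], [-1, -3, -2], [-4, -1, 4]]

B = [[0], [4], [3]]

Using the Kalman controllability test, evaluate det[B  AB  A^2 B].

AB = [[6], [-18], [8]]
A^2B = [[22], [32], [26]]
Controllability matrix C = [B  AB  A^2B] = [[0, 6, 22], [4, -18, 32], [3, 8, 26]]
Expanding along the first row, det(C) = 0·((-18)·26 - 32·8) - 6·(4·26 - 32·3) + 22·(4·8 - (-18)·3) = 0·(-724) - 6·8 + 22·86 = 1844
Since det(C) ≠ 0, rank(C) = 3 and the system is completely controllable.

1844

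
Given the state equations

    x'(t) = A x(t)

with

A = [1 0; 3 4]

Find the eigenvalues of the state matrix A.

1, 4

det(sI - A) = s^2 - (tr A)s + det A, with tr A = 1 + 4 = 5 and det A = 1·4 - 0·3 = 4 - 0 = 4.
So p(s) = det(sI - A) = s^2 - 5s + 4.
Factor s^2 - 5s + 4: two numbers with sum 5 and product 4 are 4 and 1, so s^2 - 5s + 4 = (s - 4)(s - 1).
Hence p(s) = (s - 4) (s - 1), with roots 1, 4.
At least one eigenvalue has non-negative real part, so the system is not asymptotically stable.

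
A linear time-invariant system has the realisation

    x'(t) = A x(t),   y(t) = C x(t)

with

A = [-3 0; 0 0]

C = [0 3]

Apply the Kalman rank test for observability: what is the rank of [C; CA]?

1

CA = [[0, 0]]
Observability matrix O = [C; CA] = [[0, 3], [0, 0]]
Every row of O is a scalar multiple of row 1 = [0, 3] (multipliers 1, 0), so the rows span a one-dimensional space.
O ≠ 0, hence rank(O) = 1.
rank(O) = 1 < n = 2, so the pair (A, C) is not completely observable.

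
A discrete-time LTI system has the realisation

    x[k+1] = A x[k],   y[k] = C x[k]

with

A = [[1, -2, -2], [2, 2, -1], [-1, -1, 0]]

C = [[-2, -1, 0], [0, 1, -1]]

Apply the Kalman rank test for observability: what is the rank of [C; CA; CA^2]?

CA = [[-4, 2, 5], [3, 3, -1]]
CA^2 = [[-5, 7, 6], [10, 1, -9]]
Observability matrix O = [C; CA; CA^2] = [[-2, -1, 0], [0, 1, -1], [-4, 2, 5], [3, 3, -1], [-5, 7, 6], [10, 1, -9]]
Take the 3×3 submatrix of O formed by rows 1, 2, 3: [[-2, -1, 0], [0, 1, -1], [-4, 2, 5]]. Its determinant is (-2)·(1·5 - (-1)·2) - (-1)·(0·5 - (-1)·(-4)) + 0·(0·2 - 1·(-4)) = (-2)·7 - (-1)·(-4) + 0·4 = -18 ≠ 0.
So rank(O) ≥ 3; since O has 3 columns, rank(O) = 3.
rank(O) = 3 = n, so the pair (A, C) is completely observable.

3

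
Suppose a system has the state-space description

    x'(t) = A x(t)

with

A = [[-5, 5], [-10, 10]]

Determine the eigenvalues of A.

det(sI - A) = s^2 - (tr A)s + det A, with tr A = (-5) + 10 = 5 and det A = (-5)·10 - 5·(-10) = -50 - (-50) = 0.
So p(s) = det(sI - A) = s^2 - 5s.
Factor s^2 - 5s: two numbers with sum 5 and product 0 are 5 and 0, so s^2 - 5s = s(s - 5).
Hence p(s) = s (s - 5), with roots 0, 5.
At least one eigenvalue has non-negative real part, so the system is not asymptotically stable.

0, 5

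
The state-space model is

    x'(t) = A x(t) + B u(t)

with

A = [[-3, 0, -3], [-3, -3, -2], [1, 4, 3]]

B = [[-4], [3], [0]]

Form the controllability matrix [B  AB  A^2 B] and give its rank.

3

AB = [[12], [3], [8]]
A^2B = [[-60], [-61], [48]]
Controllability matrix C = [B  AB  A^2B] = [[-4, 12, -60], [3, 3, -61], [0, 8, 48]]
det(C) = (-4)·(3·48 - (-61)·8) - 12·(3·48 - (-61)·0) + (-60)·(3·8 - 3·0) = (-4)·632 - 12·144 + (-60)·24 = -5696 ≠ 0, so rank(C) = 3.
rank(C) = 3 = n, so the pair (A, B) is completely controllable.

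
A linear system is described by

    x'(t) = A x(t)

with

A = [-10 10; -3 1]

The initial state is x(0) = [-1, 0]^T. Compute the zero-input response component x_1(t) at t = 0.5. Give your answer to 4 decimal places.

0.1842

det(sI - A) = s^2 - (tr A)s + det A, with tr A = (-10) + 1 = -9 and det A = (-10)·1 - 10·(-3) = -10 - (-30) = 20.
So p(s) = det(sI - A) = s^2 + 9s + 20.
Factor s^2 + 9s + 20: two numbers with sum -9 and product 20 are -4 and -5, so s^2 + 9s + 20 = (s + 4)(s + 5).
Hence p(s) = (s + 4) (s + 5), with roots -5, -4.
The eigenvalues -5, -4 are distinct and real, so A is diagonalisable and x(t) = e^{At} x(0) = V diag(e^{λ_i t}) V^{-1} x(0), where the columns of V are the eigenvectors.
λ = -5: A - (-5)I = [[-5, 10], [-3, 6]]. Row 1 gives (-5)·v1 + 10·v2 = 0, so take v_1 = [2, 1]^T.
λ = -4: A - (-4)I = [[-6, 10], [-3, 5]]. Row 1 gives (-6)·v1 + 10·v2 = 0, so take v_2 = [-5, -3]^T.
V = [v_1 v_2] = [[2, -5], [1, -3]] has det V = -1, so V^{-1} = adj(V)/det V = [[3, -5], [1, -2]].
Modal coordinates z(0) = V^{-1} x(0): 3·(-1) + (-5)·0 = -3; 1·(-1) + (-2)·0 = -1; so z(0) = [-3, -1]^T.
x_1(t) = Σ_i (v_i)_1 · z_i(0) · e^{λ_i t} (row 1 of V times the modal terms).
x_1(0.5) = 2·(-3)·e^{-5·0.5} + (-5)·(-1)·e^{-4·0.5} = (-6)·0.082085 + 5·0.135335 = 0.1842.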